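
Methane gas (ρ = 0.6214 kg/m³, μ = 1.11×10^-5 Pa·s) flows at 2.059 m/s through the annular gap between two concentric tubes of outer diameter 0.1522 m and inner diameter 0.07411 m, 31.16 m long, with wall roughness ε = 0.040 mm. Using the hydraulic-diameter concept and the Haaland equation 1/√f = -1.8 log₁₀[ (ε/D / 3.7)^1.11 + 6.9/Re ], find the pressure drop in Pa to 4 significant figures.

ΔP ≈ 17.02 Pa

Hydraulic diameter D_h = 4A/P = D_o - D_i = 0.1522 - 0.07411 = 0.07809 m.
Re = ρVD_h/μ = 0.6214·2.059·0.07809/1.11e-05 = 9001.
ε/D_h = 4e-05/0.07809 = 0.000512; Haaland gives 1/√f = -1.8 log₁₀[5.21e-05+0.000767] = 5.556, so f = 0.03239.
ΔP = f(L/D_h)(ρV²/2) = 0.03239·31.16/0.07809·1.317 = 17.02 Pa.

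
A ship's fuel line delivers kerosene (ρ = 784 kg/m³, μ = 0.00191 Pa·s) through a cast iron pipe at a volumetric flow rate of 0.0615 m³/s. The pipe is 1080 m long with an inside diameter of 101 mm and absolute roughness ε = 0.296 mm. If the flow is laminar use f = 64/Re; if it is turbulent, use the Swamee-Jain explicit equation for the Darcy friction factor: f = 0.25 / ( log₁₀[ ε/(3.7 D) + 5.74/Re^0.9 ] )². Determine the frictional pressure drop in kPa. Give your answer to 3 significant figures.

Cross-sectional area A = πD²/4 = π(0.101)²/4 = 0.008012 m²; mean velocity V = Q/A = 0.0615/0.008012 = 7.676 m/s.
Reynolds number Re = ρVD/μ = 784 · 7.676 · 0.101 / 0.00191 = 3.182e+05.
Re > 4000 → turbulent. Relative roughness ε/D = 0.000296/0.101 = 0.00293. Swamee-Jain: f = 0.25/(log₁₀[0.00293/3.7 + 5.74/3.182e+05^0.9])² = 0.25/(log₁₀[0.000792 + 6.4e-05])² = 0.25/(-3.067)² = 0.02657.
Darcy-Weisbach: ΔP = f(L/D)(ρV²/2) = 0.02657·(1080/0.101)·(784·7.676²/2) = 0.02657·1.069e+04·2.31e+04 = 6.562e+06 Pa.
ΔP = 6.562e+06 Pa = 6560 kPa.

ΔP ≈ 6560 kPa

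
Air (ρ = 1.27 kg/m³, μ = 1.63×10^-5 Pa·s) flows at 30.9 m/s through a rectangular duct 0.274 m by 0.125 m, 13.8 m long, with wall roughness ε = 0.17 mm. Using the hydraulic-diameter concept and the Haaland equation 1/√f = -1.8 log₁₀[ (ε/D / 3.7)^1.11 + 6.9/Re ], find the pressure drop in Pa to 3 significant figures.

Hydraulic diameter D_h = 4A/P = 4·(0.274·0.125)/(2·(0.274+0.125)) = 0.137/0.798 = 0.1717 m.
Re = ρVD_h/μ = 1.27·30.9·0.1717/1.63e-05 = 4.133e+05.
ε/D_h = 0.00017/0.1717 = 0.00099; Haaland gives 1/√f = -1.8 log₁₀[0.000108+1.67e-05] = 7.026, so f = 0.02026.
ΔP = f(L/D_h)(ρV²/2) = 0.02026·13.8/0.1717·606.3 = 987.4 Pa.

ΔP ≈ 987 Pa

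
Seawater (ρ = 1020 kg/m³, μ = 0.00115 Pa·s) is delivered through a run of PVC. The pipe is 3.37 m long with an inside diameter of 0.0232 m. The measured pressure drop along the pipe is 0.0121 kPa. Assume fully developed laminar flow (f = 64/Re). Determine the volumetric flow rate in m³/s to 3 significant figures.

For laminar flow, f = 64/Re with Re = ρVD/μ, so Darcy-Weisbach reduces to ΔP = 32μLV/D². Solving for V: V = ΔP·D²/(32μL) = 12.1·(0.0232)²/(32·0.00115·3.37) = 0.05252 m/s.
Check: Re = ρVD/μ = 1020·0.05252·0.0232/0.00115 = 1081 < 2300, so the laminar assumption holds.
Q = V·A = 0.05252·(π/4·0.0232²) = 2.22e-05 m³/s = 2.22×10^-5 m³/s.

Q ≈ 2.22×10^-5 m³/s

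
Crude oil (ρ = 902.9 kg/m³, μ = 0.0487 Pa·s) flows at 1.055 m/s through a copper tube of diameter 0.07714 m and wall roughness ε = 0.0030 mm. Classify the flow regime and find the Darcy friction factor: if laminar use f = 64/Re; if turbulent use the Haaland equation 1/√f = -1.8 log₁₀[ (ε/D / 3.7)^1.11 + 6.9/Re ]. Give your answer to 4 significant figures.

Re = ρVD/μ = 902.9·1.055·0.07714/0.0487 = 1509.
Re < 2300 → laminar, so f = 64/Re = 0.04242 (roughness is irrelevant in laminar flow).

f ≈ 0.04242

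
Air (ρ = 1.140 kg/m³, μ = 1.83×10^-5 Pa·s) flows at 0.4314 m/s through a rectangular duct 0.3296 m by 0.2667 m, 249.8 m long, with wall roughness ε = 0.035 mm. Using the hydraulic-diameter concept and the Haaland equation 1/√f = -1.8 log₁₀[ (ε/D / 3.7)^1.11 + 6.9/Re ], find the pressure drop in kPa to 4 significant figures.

ΔP ≈ 0.002972 kPa

Hydraulic diameter D_h = 4A/P = 4·(0.3296·0.2667)/(2·(0.3296+0.2667)) = 0.3516/1.193 = 0.2948 m.
Re = ρVD_h/μ = 1.14·0.4314·0.2948/1.83e-05 = 7923.
ε/D_h = 3.5e-05/0.2948 = 0.000119; Haaland gives 1/√f = -1.8 log₁₀[1.03e-05+0.000871] = 5.499, so f = 0.03307.
ΔP = f(L/D_h)(ρV²/2) = 0.03307·249.8/0.2948·0.1061 = 2.972 Pa.
ΔP = 0.002972 kPa.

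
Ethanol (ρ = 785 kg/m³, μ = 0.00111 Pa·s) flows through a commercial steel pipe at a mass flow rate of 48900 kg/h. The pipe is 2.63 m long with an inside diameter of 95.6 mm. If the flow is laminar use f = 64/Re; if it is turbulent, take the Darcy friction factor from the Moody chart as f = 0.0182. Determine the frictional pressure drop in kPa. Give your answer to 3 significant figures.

ṁ = 48900 kg/h = 48900/3600 = 13.58 kg/s.
A = πD²/4 = π(0.0956)²/4 = 0.007178 m²; mean velocity V = ṁ/(ρA) = 13.58/(785 · 0.007178) = 2.411 m/s.
Reynolds number Re = ρVD/μ = 785 · 2.411 · 0.0956 / 0.00111 = 1.63e+05.
Re > 4000 → turbulent; use the Moody-chart value f = 0.0182.
Darcy-Weisbach: ΔP = f(L/D)(ρV²/2) = 0.0182·(2.63/0.0956)·(785·2.411²/2) = 0.0182·27.51·2281 = 1142 Pa.
ΔP = 1142 Pa = 1.14 kPa.

ΔP ≈ 1.14 kPa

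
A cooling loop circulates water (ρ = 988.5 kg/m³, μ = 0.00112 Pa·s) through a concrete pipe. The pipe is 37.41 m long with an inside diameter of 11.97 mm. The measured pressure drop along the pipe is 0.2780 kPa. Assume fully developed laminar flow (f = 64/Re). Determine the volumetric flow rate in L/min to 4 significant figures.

For laminar flow, f = 64/Re with Re = ρVD/μ, so Darcy-Weisbach reduces to ΔP = 32μLV/D². Solving for V: V = ΔP·D²/(32μL) = 278·(0.01197)²/(32·0.00112·37.41) = 0.02971 m/s.
Check: Re = ρVD/μ = 988.5·0.02971·0.01197/0.00112 = 313.9 < 2300, so the laminar assumption holds.
Q = V·A = 0.02971·(π/4·0.01197²) = 3.343e-06 m³/s = 0.2006 L/min.

Q ≈ 0.2006 L/min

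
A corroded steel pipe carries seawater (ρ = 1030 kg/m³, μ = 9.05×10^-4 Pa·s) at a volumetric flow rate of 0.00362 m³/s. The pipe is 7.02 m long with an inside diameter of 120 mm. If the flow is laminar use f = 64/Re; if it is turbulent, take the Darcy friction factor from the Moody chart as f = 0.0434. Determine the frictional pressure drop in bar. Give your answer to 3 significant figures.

ΔP ≈ 0.00134 bar

Cross-sectional area A = πD²/4 = π(0.12)²/4 = 0.01131 m²; mean velocity V = Q/A = 0.00362/0.01131 = 0.3201 m/s.
Reynolds number Re = ρVD/μ = 1030 · 0.3201 · 0.12 / 0.000905 = 4.371e+04.
Re > 4000 → turbulent; use the Moody-chart value f = 0.0434.
Darcy-Weisbach: ΔP = f(L/D)(ρV²/2) = 0.0434·(7.02/0.12)·(1030·0.3201²/2) = 0.0434·58.5·52.76 = 134 Pa.
ΔP = 134 Pa = 0.00134 bar.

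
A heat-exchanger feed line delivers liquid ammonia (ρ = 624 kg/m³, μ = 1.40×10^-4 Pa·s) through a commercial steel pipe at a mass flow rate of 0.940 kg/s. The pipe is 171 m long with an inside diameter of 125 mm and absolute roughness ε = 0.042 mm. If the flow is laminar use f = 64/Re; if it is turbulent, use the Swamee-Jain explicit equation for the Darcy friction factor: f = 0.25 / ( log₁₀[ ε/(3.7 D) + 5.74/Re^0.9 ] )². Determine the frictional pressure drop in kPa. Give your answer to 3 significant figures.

A = πD²/4 = π(0.125)²/4 = 0.01227 m²; mean velocity V = ṁ/(ρA) = 0.94/(624 · 0.01227) = 0.1228 m/s.
Reynolds number Re = ρVD/μ = 624 · 0.1228 · 0.125 / 0.00014 = 6.839e+04.
Re > 4000 → turbulent. Relative roughness ε/D = 4.2e-05/0.125 = 0.000336. Swamee-Jain: f = 0.25/(log₁₀[0.000336/3.7 + 5.74/6.839e+04^0.9])² = 0.25/(log₁₀[9.08e-05 + 0.000256])² = 0.25/(-3.461)² = 0.02088.
Darcy-Weisbach: ΔP = f(L/D)(ρV²/2) = 0.02088·(171/0.125)·(624·0.1228²/2) = 0.02088·1368·4.701 = 134.3 Pa.
ΔP = 134.3 Pa = 0.134 kPa.

ΔP ≈ 0.134 kPa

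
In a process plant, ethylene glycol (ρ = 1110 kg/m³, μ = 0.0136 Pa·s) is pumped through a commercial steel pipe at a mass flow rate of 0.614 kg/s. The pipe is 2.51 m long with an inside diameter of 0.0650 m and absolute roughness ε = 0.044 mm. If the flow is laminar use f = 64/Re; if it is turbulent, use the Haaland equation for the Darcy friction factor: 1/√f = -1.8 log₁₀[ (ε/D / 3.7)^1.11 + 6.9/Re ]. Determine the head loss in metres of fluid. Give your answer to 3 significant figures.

h_f ≈ 0.00396 m

A = πD²/4 = π(0.065)²/4 = 0.003318 m²; mean velocity V = ṁ/(ρA) = 0.614/(1110 · 0.003318) = 0.1667 m/s.
Reynolds number Re = ρVD/μ = 1110 · 0.1667 · 0.065 / 0.0136 = 884.4.
Re < 2300 → laminar flow, so f = 64/Re = 64/884.4 = 0.07237 (the turbulent correlation is not needed).
Darcy-Weisbach: ΔP = f(L/D)(ρV²/2) = 0.07237·(2.51/0.065)·(1110·0.1667²/2) = 0.07237·38.62·15.42 = 43.1 Pa.
Head loss h_f = ΔP/(ρg) = 43.1/(1110·9.81) = 0.00396 m.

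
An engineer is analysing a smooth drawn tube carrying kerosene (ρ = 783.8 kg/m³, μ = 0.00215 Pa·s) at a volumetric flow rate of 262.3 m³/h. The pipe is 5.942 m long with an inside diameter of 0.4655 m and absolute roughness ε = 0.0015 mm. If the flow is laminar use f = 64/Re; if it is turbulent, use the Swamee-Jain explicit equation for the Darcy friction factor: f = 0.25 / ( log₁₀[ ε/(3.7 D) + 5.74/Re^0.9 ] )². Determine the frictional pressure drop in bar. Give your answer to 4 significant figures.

ΔP ≈ 1.754×10^-4 bar

Q = 262.3 m³/h = 262.3/3600 = 0.07286 m³/s.
Cross-sectional area A = πD²/4 = π(0.4655)²/4 = 0.1702 m²; mean velocity V = Q/A = 0.07286/0.1702 = 0.4281 m/s.
Reynolds number Re = ρVD/μ = 783.8 · 0.4281 · 0.4655 / 0.00215 = 7.265e+04.
Re > 4000 → turbulent. Relative roughness ε/D = 1.5e-06/0.4655 = 3.22e-06. Swamee-Jain: f = 0.25/(log₁₀[3.22e-06/3.7 + 5.74/7.265e+04^0.9])² = 0.25/(log₁₀[8.71e-07 + 0.000242])² = 0.25/(-3.615)² = 0.01913.
Darcy-Weisbach: ΔP = f(L/D)(ρV²/2) = 0.01913·(5.942/0.4655)·(783.8·0.4281²/2) = 0.01913·12.76·71.83 = 17.54 Pa.
ΔP = 17.54 Pa = 1.754×10^-4 bar.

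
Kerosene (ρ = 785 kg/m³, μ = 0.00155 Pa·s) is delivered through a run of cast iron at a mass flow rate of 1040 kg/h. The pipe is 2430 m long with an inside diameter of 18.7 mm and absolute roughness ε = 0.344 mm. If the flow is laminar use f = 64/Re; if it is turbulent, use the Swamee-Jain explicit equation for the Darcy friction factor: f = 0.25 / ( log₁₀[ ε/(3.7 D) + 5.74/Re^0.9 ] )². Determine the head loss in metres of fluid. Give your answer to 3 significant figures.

ṁ = 1040 kg/h = 1040/3600 = 0.2889 kg/s.
A = πD²/4 = π(0.0187)²/4 = 0.0002746 m²; mean velocity V = ṁ/(ρA) = 0.2889/(785 · 0.0002746) = 1.34 m/s.
Reynolds number Re = ρVD/μ = 785 · 1.34 · 0.0187 / 0.00155 = 1.269e+04.
Re > 4000 → turbulent. Relative roughness ε/D = 0.000344/0.0187 = 0.0184. Swamee-Jain: f = 0.25/(log₁₀[0.0184/3.7 + 5.74/1.269e+04^0.9])² = 0.25/(log₁₀[0.00497 + 0.00116])² = 0.25/(-2.212)² = 0.05109.
Darcy-Weisbach: ΔP = f(L/D)(ρV²/2) = 0.05109·(2430/0.0187)·(785·1.34²/2) = 0.05109·1.299e+05·704.7 = 4.678e+06 Pa.
Head loss h_f = ΔP/(ρg) = 4.678e+06/(785·9.81) = 608 m.

h_f ≈ 608 m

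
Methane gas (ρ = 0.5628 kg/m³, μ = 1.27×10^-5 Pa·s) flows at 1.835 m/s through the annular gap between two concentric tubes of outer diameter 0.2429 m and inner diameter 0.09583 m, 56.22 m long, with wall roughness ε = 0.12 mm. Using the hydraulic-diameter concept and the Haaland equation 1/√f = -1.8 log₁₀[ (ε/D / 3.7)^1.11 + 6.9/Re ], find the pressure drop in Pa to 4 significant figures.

Hydraulic diameter D_h = 4A/P = D_o - D_i = 0.2429 - 0.09583 = 0.1471 m.
Re = ρVD_h/μ = 0.5628·1.835·0.1471/1.27e-05 = 1.196e+04.
ε/D_h = 0.00012/0.1471 = 0.000816; Haaland gives 1/√f = -1.8 log₁₀[8.73e-05+0.000577] = 5.72, so f = 0.03057.
ΔP = f(L/D_h)(ρV²/2) = 0.03057·56.22/0.1471·0.9475 = 11.07 Pa.

ΔP ≈ 11.07 Pa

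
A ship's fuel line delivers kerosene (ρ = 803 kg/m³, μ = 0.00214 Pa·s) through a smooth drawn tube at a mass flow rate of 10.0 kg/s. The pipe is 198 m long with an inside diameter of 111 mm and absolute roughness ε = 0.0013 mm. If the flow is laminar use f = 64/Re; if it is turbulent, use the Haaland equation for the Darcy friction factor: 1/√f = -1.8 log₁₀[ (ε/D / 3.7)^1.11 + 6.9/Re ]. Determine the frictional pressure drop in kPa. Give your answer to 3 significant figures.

ΔP ≈ 24.2 kPa

A = πD²/4 = π(0.111)²/4 = 0.009677 m²; mean velocity V = ṁ/(ρA) = 10/(803 · 0.009677) = 1.287 m/s.
Reynolds number Re = ρVD/μ = 803 · 1.287 · 0.111 / 0.00214 = 5.36e+04.
Re > 4000 → turbulent. Relative roughness ε/D = 1.3e-06/0.111 = 1.17e-05. Haaland: 1/√f = -1.8 log₁₀[(1.17e-05/3.7)^1.11 + 6.9/5.36e+04] = -1.8 log₁₀[7.86e-07 + 0.000129] = 6.998, so f = 0.02042.
Darcy-Weisbach: ΔP = f(L/D)(ρV²/2) = 0.02042·(198/0.111)·(803·1.287²/2) = 0.02042·1784·664.9 = 2.422e+04 Pa.
ΔP = 2.422e+04 Pa = 24.2 kPa.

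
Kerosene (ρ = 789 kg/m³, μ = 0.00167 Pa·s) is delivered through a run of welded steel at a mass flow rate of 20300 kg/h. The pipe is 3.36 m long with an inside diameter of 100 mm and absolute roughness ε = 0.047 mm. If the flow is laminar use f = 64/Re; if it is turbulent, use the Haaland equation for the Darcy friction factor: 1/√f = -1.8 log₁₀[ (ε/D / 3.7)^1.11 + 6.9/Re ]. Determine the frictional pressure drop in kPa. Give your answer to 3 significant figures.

ΔP ≈ 0.250 kPa

ṁ = 20300 kg/h = 20300/3600 = 5.639 kg/s.
A = πD²/4 = π(0.1)²/4 = 0.007854 m²; mean velocity V = ṁ/(ρA) = 5.639/(789 · 0.007854) = 0.91 m/s.
Reynolds number Re = ρVD/μ = 789 · 0.91 · 0.1 / 0.00167 = 4.299e+04.
Re > 4000 → turbulent. Relative roughness ε/D = 4.7e-05/0.1 = 0.00047. Haaland: 1/√f = -1.8 log₁₀[(0.00047/3.7)^1.11 + 6.9/4.299e+04] = -1.8 log₁₀[4.74e-05 + 0.00016] = 6.628, so f = 0.02276.
Darcy-Weisbach: ΔP = f(L/D)(ρV²/2) = 0.02276·(3.36/0.1)·(789·0.91²/2) = 0.02276·33.6·326.7 = 249.8 Pa.
ΔP = 249.8 Pa = 0.250 kPa.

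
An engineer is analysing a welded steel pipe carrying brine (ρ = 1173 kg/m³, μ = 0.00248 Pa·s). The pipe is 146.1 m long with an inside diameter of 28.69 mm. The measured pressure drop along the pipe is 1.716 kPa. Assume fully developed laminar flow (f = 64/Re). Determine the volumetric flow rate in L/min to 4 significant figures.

For laminar flow, f = 64/Re with Re = ρVD/μ, so Darcy-Weisbach reduces to ΔP = 32μLV/D². Solving for V: V = ΔP·D²/(32μL) = 1716·(0.02869)²/(32·0.00248·146.1) = 0.1218 m/s.
Check: Re = ρVD/μ = 1173·0.1218·0.02869/0.00248 = 1653 < 2300, so the laminar assumption holds.
Q = V·A = 0.1218·(π/4·0.02869²) = 7.875e-05 m³/s = 4.725 L/min.

Q ≈ 4.725 L/min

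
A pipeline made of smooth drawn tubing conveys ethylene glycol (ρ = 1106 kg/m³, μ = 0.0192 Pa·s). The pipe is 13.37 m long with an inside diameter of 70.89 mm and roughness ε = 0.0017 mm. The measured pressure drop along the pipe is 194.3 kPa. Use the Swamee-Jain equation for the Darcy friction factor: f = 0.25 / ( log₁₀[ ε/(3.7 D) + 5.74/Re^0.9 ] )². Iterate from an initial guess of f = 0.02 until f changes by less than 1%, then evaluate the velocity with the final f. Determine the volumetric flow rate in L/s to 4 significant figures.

Q ≈ 36.09 L/s

Rearranging Darcy-Weisbach: V = √(2·ΔP·D/(f·L·ρ)). With ε/D = 1.7e-06/0.07089 = 2.4e-05, iterate starting from f = 0.02:
  f = 0.02 → V = √(2·1.943e+05·0.07089/(0.02·13.37·1106)) = 9.651 m/s; Re = ρVD/μ = 3.941e+04; f → 0.02201
  f = 0.02201 → V = 9.201 m/s; Re = 3.757e+04; f → 0.02225
  f = 0.02225 → V = 9.151 m/s; Re = 3.737e+04; f → 0.02228
Converged (Δf/f < 1%). With the final f = 0.02228: V = √(2·1.943e+05·0.07089/(0.02228·13.37·1106)) = 9.145 m/s.
Q = V·A = 9.145·(π/4·0.07089²) = 0.03609 m³/s = 36.09 L/s.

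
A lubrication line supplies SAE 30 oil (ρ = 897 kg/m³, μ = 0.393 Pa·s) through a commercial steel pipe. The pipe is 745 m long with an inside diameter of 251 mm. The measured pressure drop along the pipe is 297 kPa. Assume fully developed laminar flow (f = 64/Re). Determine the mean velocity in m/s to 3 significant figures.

For laminar flow, f = 64/Re with Re = ρVD/μ, so Darcy-Weisbach reduces to ΔP = 32μLV/D². Solving for V: V = ΔP·D²/(32μL) = 2.97e+05·(0.251)²/(32·0.393·745) = 1.997 m/s.
Check: Re = ρVD/μ = 897·1.997·0.251/0.393 = 1144 < 2300, so the laminar assumption holds.

V ≈ 2.00 m/s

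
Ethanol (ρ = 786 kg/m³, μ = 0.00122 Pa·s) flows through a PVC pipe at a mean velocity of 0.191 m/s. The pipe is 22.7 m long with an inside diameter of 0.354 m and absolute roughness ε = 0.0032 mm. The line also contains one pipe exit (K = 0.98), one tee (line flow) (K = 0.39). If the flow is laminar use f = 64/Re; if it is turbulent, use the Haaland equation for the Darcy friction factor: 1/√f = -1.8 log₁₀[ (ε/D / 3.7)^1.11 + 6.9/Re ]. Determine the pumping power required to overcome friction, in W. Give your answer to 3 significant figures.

P ≈ 0.739 W

Reynolds number Re = ρVD/μ = 786 · 0.191 · 0.354 / 0.00122 = 4.356e+04.
Re > 4000 → turbulent. Relative roughness ε/D = 3.2e-06/0.354 = 9.04e-06. Haaland: 1/√f = -1.8 log₁₀[(9.04e-06/3.7)^1.11 + 6.9/4.356e+04] = -1.8 log₁₀[5.9e-07 + 0.000158] = 6.838, so f = 0.02139.
Total minor-loss coefficient ΣK = 1·0.98 + 1·0.39 = 1.37.
ΔP = [f·L/D + ΣK]·(ρV²/2) = [0.02139·22.7/0.354 + 1.37]·(786·0.191²/2) = [1.372 + 1.37]·14.34 = 39.31 Pa.
Q = V·A = 0.191·0.09842 = 0.0188 m³/s.
Pumping power P = QΔP = 0.0188·39.31 = 0.7389 W = 0.739 W.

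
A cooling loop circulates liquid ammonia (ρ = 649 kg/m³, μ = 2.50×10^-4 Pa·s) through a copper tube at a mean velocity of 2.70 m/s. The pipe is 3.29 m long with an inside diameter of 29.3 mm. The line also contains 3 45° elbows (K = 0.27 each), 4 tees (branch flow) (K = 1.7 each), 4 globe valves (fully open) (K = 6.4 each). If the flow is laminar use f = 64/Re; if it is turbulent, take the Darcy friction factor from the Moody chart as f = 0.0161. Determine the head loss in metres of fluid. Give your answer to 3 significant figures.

h_f ≈ 13.0 m

Reynolds number Re = ρVD/μ = 649 · 2.7 · 0.0293 / 0.00025 = 2.054e+05.
Re > 4000 → turbulent; use the Moody-chart value f = 0.0161.
Total minor-loss coefficient ΣK = 3·0.27 + 4·1.7 + 4·6.4 = 33.2.
ΔP = [f·L/D + ΣK]·(ρV²/2) = [0.0161·3.29/0.0293 + 33.2]·(649·2.7²/2) = [1.808 + 33.2]·2366 = 8.284e+04 Pa.
Head loss h_f = ΔP/(ρg) = 8.284e+04/(649·9.81) = 13.0 m.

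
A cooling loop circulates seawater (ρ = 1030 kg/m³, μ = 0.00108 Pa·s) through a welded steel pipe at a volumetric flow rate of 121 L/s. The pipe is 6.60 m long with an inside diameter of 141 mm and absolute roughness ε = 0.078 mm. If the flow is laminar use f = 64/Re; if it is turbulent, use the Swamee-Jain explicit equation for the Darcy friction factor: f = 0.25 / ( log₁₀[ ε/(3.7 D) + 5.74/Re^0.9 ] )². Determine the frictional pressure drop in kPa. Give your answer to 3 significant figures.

Q = 121 L/s = 121/1000 = 0.121 m³/s.
Cross-sectional area A = πD²/4 = π(0.141)²/4 = 0.01561 m²; mean velocity V = Q/A = 0.121/0.01561 = 7.749 m/s.
Reynolds number Re = ρVD/μ = 1030 · 7.749 · 0.141 / 0.00108 = 1.042e+06.
Re > 4000 → turbulent. Relative roughness ε/D = 7.8e-05/0.141 = 0.000553. Swamee-Jain: f = 0.25/(log₁₀[0.000553/3.7 + 5.74/1.042e+06^0.9])² = 0.25/(log₁₀[0.00015 + 2.2e-05])² = 0.25/(-3.766)² = 0.01763.
Darcy-Weisbach: ΔP = f(L/D)(ρV²/2) = 0.01763·(6.6/0.141)·(1030·7.749²/2) = 0.01763·46.81·3.093e+04 = 2.552e+04 Pa.
ΔP = 2.552e+04 Pa = 25.5 kPa.

ΔP ≈ 25.5 kPa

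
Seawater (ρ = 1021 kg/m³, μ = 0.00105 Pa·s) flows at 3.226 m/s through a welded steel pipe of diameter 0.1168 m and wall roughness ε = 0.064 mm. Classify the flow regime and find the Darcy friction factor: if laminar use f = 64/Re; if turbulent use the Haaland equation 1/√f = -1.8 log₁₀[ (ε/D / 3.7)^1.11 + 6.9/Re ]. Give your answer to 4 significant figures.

f ≈ 0.01814

Re = ρVD/μ = 1021·3.226·0.1168/0.00105 = 3.664e+05.
Re > 4000 → turbulent. ε/D = 6.4e-05/0.1168 = 0.000548; Haaland: 1/√f = -1.8 log₁₀[5.61e-05 + 1.88e-05] = 7.425, so f = 0.01814.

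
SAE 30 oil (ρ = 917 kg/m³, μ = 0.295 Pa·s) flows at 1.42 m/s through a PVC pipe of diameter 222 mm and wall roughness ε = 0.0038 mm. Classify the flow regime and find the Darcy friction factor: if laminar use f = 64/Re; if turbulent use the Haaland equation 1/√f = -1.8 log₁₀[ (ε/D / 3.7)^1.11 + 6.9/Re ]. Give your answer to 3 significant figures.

f ≈ 0.0653

Re = ρVD/μ = 917·1.42·0.222/0.295 = 979.9.
Re < 2300 → laminar, so f = 64/Re = 0.06531 (roughness is irrelevant in laminar flow).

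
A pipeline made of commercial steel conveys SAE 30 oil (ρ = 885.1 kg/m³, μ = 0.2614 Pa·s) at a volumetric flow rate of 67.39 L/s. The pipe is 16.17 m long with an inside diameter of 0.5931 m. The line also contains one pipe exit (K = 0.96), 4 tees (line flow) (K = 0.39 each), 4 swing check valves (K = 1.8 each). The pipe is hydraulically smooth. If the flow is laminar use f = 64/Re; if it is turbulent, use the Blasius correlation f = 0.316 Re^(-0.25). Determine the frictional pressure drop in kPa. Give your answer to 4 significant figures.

Q = 67.39 L/s = 67.39/1000 = 0.06739 m³/s.
Cross-sectional area A = πD²/4 = π(0.5931)²/4 = 0.2763 m²; mean velocity V = Q/A = 0.06739/0.2763 = 0.2439 m/s.
Reynolds number Re = ρVD/μ = 885.1 · 0.2439 · 0.5931 / 0.261 = 489.9.
Re < 2300 → laminar flow, so f = 64/Re = 64/489.9 = 0.1307 (the turbulent correlation is not needed).
Total minor-loss coefficient ΣK = 1·0.96 + 4·0.39 + 4·1.8 = 9.72.
ΔP = [f·L/D + ΣK]·(ρV²/2) = [0.1307·16.17/0.5931 + 9.72]·(885.1·0.2439²/2) = [3.562 + 9.72]·26.33 = 349.7 Pa.
ΔP = 349.7 Pa = 0.3497 kPa.

ΔP ≈ 0.3497 kPa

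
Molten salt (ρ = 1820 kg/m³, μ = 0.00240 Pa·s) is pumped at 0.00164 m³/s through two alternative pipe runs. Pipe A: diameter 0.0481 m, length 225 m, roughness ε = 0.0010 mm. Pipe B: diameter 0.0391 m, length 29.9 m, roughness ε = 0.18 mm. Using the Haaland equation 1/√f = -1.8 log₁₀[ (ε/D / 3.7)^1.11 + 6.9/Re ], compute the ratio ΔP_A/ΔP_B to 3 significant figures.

ΔP_A/ΔP_B ≈ 1.92

Pipe A: V = Q/A = 0.00164/0.001817 = 0.9025 m/s; Re = 3.292e+04; ε/D = 2.08e-05; Haaland → f = 0.02285; ΔP_A = f(L/D)(ρV²/2) = 7.922e+04 Pa.
Pipe B: V = Q/A = 0.00164/0.001201 = 1.366 m/s; Re = 4.05e+04; ε/D = 0.0046; Haaland → f = 0.0318; ΔP_B = f(L/D)(ρV²/2) = 4.128e+04 Pa.
ΔP_A/ΔP_B = 7.922e+04/4.128e+04 = 1.92.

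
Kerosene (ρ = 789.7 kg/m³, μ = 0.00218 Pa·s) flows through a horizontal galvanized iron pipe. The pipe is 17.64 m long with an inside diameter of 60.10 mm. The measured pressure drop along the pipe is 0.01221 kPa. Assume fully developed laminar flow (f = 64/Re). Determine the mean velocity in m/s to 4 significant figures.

V ≈ 0.03584 m/s

For laminar flow, f = 64/Re with Re = ρVD/μ, so Darcy-Weisbach reduces to ΔP = 32μLV/D². Solving for V: V = ΔP·D²/(32μL) = 12.21·(0.0601)²/(32·0.00218·17.64) = 0.03584 m/s.
Check: Re = ρVD/μ = 789.7·0.03584·0.0601/0.00218 = 780.3 < 2300, so the laminar assumption holds.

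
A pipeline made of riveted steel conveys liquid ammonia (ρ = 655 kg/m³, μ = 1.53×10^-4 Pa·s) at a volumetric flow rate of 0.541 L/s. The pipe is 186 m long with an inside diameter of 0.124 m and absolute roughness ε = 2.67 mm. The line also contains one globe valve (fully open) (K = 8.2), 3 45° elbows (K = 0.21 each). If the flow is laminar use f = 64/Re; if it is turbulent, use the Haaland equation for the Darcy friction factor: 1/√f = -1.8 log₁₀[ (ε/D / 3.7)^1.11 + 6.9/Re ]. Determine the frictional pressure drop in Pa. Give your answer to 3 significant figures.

Q = 0.541 L/s = 0.541/1000 = 0.000541 m³/s.
Cross-sectional area A = πD²/4 = π(0.124)²/4 = 0.01208 m²; mean velocity V = Q/A = 0.000541/0.01208 = 0.0448 m/s.
Reynolds number Re = ρVD/μ = 655 · 0.0448 · 0.124 / 0.000153 = 2.378e+04.
Re > 4000 → turbulent. Relative roughness ε/D = 0.00267/0.124 = 0.0215. Haaland: 1/√f = -1.8 log₁₀[(0.0215/3.7)^1.11 + 6.9/2.378e+04] = -1.8 log₁₀[0.0033 + 0.00029] = 4.4, so f = 0.05165.
Total minor-loss coefficient ΣK = 1·8.2 + 3·0.21 = 8.83.
ΔP = [f·L/D + ΣK]·(ρV²/2) = [0.05165·186/0.124 + 8.83]·(655·0.0448²/2) = [77.48 + 8.83]·0.6573 = 56.73 Pa.

ΔP ≈ 56.7 Pa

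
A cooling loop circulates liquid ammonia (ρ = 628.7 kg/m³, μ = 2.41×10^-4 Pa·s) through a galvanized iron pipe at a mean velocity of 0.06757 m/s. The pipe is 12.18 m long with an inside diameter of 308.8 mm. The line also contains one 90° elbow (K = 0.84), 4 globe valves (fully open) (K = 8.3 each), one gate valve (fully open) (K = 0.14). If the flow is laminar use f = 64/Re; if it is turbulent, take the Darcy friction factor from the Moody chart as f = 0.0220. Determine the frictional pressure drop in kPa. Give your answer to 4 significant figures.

Reynolds number Re = ρVD/μ = 628.7 · 0.06757 · 0.3088 / 0.000241 = 5.443e+04.
Re > 4000 → turbulent; use the Moody-chart value f = 0.0220.
Total minor-loss coefficient ΣK = 1·0.84 + 4·8.3 + 1·0.14 = 34.2.
ΔP = [f·L/D + ΣK]·(ρV²/2) = [0.022·12.18/0.3088 + 34.2]·(628.7·0.06757²/2) = [0.8677 + 34.2]·1.435 = 50.3 Pa.
ΔP = 50.3 Pa = 0.05030 kPa.

ΔP ≈ 0.05030 kPa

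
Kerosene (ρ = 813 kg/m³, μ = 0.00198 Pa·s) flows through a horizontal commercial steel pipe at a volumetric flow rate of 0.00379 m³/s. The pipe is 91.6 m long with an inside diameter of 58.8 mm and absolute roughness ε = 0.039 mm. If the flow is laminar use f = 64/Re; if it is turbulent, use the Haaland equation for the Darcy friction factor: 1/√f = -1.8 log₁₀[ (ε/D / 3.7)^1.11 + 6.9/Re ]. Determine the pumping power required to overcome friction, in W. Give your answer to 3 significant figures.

Cross-sectional area A = πD²/4 = π(0.0588)²/4 = 0.002715 m²; mean velocity V = Q/A = 0.00379/0.002715 = 1.396 m/s.
Reynolds number Re = ρVD/μ = 813 · 1.396 · 0.0588 / 0.00198 = 3.37e+04.
Re > 4000 → turbulent. Relative roughness ε/D = 3.9e-05/0.0588 = 0.000663. Haaland: 1/√f = -1.8 log₁₀[(0.000663/3.7)^1.11 + 6.9/3.37e+04] = -1.8 log₁₀[6.94e-05 + 0.000205] = 6.412, so f = 0.02433.
Darcy-Weisbach: ΔP = f(L/D)(ρV²/2) = 0.02433·(91.6/0.0588)·(813·1.396²/2) = 0.02433·1558·791.9 = 3.001e+04 Pa.
Pumping power P = QΔP = 0.00379·3.001e+04 = 113.7 W = 114 W.

P ≈ 114 W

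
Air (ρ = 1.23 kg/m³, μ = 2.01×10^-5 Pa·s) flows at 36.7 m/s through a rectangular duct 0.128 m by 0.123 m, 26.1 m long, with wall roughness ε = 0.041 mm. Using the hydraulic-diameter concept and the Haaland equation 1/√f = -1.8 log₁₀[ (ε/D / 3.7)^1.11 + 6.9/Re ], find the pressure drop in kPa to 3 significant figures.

Hydraulic diameter D_h = 4A/P = 4·(0.128·0.123)/(2·(0.128+0.123)) = 0.06298/0.502 = 0.1255 m.
Re = ρVD_h/μ = 1.23·36.7·0.1255/2.01e-05 = 2.817e+05.
ε/D_h = 4.1e-05/0.1255 = 0.000327; Haaland gives 1/√f = -1.8 log₁₀[3.16e-05+2.45e-05] = 7.651, so f = 0.01708.
ΔP = f(L/D_h)(ρV²/2) = 0.01708·26.1/0.1255·828.3 = 2944 Pa.
ΔP = 2.94 kPa.

ΔP ≈ 2.94 kPa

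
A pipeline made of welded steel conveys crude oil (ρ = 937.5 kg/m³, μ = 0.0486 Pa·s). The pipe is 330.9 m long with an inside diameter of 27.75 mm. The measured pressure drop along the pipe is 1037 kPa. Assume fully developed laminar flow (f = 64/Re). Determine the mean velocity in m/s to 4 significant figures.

V ≈ 1.552 m/s

For laminar flow, f = 64/Re with Re = ρVD/μ, so Darcy-Weisbach reduces to ΔP = 32μLV/D². Solving for V: V = ΔP·D²/(32μL) = 1.037e+06·(0.02775)²/(32·0.0486·330.9) = 1.552 m/s.
Check: Re = ρVD/μ = 937.5·1.552·0.02775/0.0486 = 830.7 < 2300, so the laminar assumption holds.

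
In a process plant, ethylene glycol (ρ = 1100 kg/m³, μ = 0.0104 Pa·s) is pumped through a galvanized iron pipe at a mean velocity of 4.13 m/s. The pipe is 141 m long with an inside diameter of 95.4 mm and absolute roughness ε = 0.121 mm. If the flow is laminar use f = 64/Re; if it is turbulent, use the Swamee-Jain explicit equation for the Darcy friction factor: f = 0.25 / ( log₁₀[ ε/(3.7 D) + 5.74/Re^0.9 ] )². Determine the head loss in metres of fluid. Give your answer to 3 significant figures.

Reynolds number Re = ρVD/μ = 1100 · 4.13 · 0.0954 / 0.0104 = 4.167e+04.
Re > 4000 → turbulent. Relative roughness ε/D = 0.000121/0.0954 = 0.00127. Swamee-Jain: f = 0.25/(log₁₀[0.00127/3.7 + 5.74/4.167e+04^0.9])² = 0.25/(log₁₀[0.000343 + 0.000399])² = 0.25/(-3.13)² = 0.02552.
Darcy-Weisbach: ΔP = f(L/D)(ρV²/2) = 0.02552·(141/0.0954)·(1100·4.13²/2) = 0.02552·1478·9381 = 3.539e+05 Pa.
Head loss h_f = ΔP/(ρg) = 3.539e+05/(1100·9.81) = 32.8 m.

h_f ≈ 32.8 m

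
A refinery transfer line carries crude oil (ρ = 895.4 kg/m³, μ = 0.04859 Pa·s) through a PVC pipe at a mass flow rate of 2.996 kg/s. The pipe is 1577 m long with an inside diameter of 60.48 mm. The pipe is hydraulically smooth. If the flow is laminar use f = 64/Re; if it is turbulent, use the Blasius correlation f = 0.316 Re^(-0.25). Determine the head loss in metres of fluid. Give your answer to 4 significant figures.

h_f ≈ 88.89 m

A = πD²/4 = π(0.06048)²/4 = 0.002873 m²; mean velocity V = ṁ/(ρA) = 2.996/(895.4 · 0.002873) = 1.165 m/s.
Reynolds number Re = ρVD/μ = 895.4 · 1.165 · 0.06048 / 0.0486 = 1298.
Re < 2300 → laminar flow, so f = 64/Re = 64/1298 = 0.0493 (the turbulent correlation is not needed).
Darcy-Weisbach: ΔP = f(L/D)(ρV²/2) = 0.0493·(1577/0.06048)·(895.4·1.165²/2) = 0.0493·2.607e+04·607.3 = 7.808e+05 Pa.
Head loss h_f = ΔP/(ρg) = 7.808e+05/(895.4·9.81) = 88.89 m.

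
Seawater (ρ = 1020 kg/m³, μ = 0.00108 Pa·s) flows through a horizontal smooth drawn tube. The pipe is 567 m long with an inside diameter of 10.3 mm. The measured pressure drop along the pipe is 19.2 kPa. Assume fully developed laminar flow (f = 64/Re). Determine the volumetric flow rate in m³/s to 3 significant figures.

For laminar flow, f = 64/Re with Re = ρVD/μ, so Darcy-Weisbach reduces to ΔP = 32μLV/D². Solving for V: V = ΔP·D²/(32μL) = 1.92e+04·(0.0103)²/(32·0.00108·567) = 0.1039 m/s.
Check: Re = ρVD/μ = 1020·0.1039·0.0103/0.00108 = 1011 < 2300, so the laminar assumption holds.
Q = V·A = 0.1039·(π/4·0.0103²) = 8.661e-06 m³/s = 8.66×10^-6 m³/s.

Q ≈ 8.66×10^-6 m³/s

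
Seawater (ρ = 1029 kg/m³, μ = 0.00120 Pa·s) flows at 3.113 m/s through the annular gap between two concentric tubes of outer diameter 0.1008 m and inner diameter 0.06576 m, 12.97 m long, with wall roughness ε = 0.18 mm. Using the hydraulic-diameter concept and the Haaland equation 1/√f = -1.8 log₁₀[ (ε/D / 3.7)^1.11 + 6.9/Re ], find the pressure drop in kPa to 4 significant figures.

Hydraulic diameter D_h = 4A/P = D_o - D_i = 0.1008 - 0.06576 = 0.03504 m.
Re = ρVD_h/μ = 1029·3.113·0.03504/0.0012 = 9.354e+04.
ε/D_h = 0.00018/0.03504 = 0.00514; Haaland gives 1/√f = -1.8 log₁₀[0.000673+7.38e-05] = 5.628, so f = 0.03157.
ΔP = f(L/D_h)(ρV²/2) = 0.03157·12.97/0.03504·4986 = 5.827e+04 Pa.
ΔP = 58.27 kPa.

ΔP ≈ 58.27 kPa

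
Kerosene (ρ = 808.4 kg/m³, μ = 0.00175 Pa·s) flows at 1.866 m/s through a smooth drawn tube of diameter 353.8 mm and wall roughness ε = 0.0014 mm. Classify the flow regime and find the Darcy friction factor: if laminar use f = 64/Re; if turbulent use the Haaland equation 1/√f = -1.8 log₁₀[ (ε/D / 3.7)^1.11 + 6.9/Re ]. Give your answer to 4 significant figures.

f ≈ 0.01433

Re = ρVD/μ = 808.4·1.866·0.3538/0.00175 = 3.05e+05.
Re > 4000 → turbulent. ε/D = 1.4e-06/0.3538 = 3.96e-06; Haaland: 1/√f = -1.8 log₁₀[2.36e-07 + 2.26e-05] = 8.354, so f = 0.01433.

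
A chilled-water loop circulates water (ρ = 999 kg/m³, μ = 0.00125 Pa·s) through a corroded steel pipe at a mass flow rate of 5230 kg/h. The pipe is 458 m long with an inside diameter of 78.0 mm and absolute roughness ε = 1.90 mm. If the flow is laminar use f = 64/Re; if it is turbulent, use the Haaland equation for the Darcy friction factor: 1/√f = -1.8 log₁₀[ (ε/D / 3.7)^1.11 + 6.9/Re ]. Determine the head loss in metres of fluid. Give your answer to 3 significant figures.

h_f ≈ 1.51 m

ṁ = 5230 kg/h = 5230/3600 = 1.453 kg/s.
A = πD²/4 = π(0.078)²/4 = 0.004778 m²; mean velocity V = ṁ/(ρA) = 1.453/(999 · 0.004778) = 0.3043 m/s.
Reynolds number Re = ρVD/μ = 999 · 0.3043 · 0.078 / 0.00125 = 1.897e+04.
Re > 4000 → turbulent. Relative roughness ε/D = 0.0019/0.078 = 0.0244. Haaland: 1/√f = -1.8 log₁₀[(0.0244/3.7)^1.11 + 6.9/1.897e+04] = -1.8 log₁₀[0.00379 + 0.000364] = 4.287, so f = 0.05441.
Darcy-Weisbach: ΔP = f(L/D)(ρV²/2) = 0.05441·(458/0.078)·(999·0.3043²/2) = 0.05441·5872·46.26 = 1.478e+04 Pa.
Head loss h_f = ΔP/(ρg) = 1.478e+04/(999·9.81) = 1.51 m.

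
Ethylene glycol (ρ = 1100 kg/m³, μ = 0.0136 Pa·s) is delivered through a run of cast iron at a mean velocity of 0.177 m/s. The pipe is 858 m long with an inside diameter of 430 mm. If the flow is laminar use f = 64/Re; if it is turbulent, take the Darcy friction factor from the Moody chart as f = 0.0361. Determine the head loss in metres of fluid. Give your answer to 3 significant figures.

Reynolds number Re = ρVD/μ = 1100 · 0.177 · 0.43 / 0.0136 = 6156.
Re > 4000 → turbulent; use the Moody-chart value f = 0.0361.
Darcy-Weisbach: ΔP = f(L/D)(ρV²/2) = 0.0361·(858/0.43)·(1100·0.177²/2) = 0.0361·1995·17.23 = 1241 Pa.
Head loss h_f = ΔP/(ρg) = 1241/(1100·9.81) = 0.115 m.

h_f ≈ 0.115 m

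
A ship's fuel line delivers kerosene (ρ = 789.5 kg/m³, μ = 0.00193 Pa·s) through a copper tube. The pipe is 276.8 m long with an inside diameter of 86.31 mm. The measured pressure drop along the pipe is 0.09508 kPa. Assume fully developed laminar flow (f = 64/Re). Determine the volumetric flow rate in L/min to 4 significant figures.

Q ≈ 14.54 L/min

For laminar flow, f = 64/Re with Re = ρVD/μ, so Darcy-Weisbach reduces to ΔP = 32μLV/D². Solving for V: V = ΔP·D²/(32μL) = 95.08·(0.08631)²/(32·0.00193·276.8) = 0.04143 m/s.
Check: Re = ρVD/μ = 789.5·0.04143·0.08631/0.00193 = 1463 < 2300, so the laminar assumption holds.
Q = V·A = 0.04143·(π/4·0.08631²) = 0.0002424 m³/s = 14.54 L/min.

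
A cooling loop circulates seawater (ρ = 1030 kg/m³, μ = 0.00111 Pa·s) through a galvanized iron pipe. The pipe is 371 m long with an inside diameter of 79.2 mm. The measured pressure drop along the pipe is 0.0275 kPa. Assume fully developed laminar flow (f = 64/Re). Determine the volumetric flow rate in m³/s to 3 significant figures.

For laminar flow, f = 64/Re with Re = ρVD/μ, so Darcy-Weisbach reduces to ΔP = 32μLV/D². Solving for V: V = ΔP·D²/(32μL) = 27.5·(0.0792)²/(32·0.00111·371) = 0.01309 m/s.
Check: Re = ρVD/μ = 1030·0.01309·0.0792/0.00111 = 962 < 2300, so the laminar assumption holds.
Q = V·A = 0.01309·(π/4·0.0792²) = 6.449e-05 m³/s = 6.45×10^-5 m³/s.

Q ≈ 6.45×10^-5 m³/s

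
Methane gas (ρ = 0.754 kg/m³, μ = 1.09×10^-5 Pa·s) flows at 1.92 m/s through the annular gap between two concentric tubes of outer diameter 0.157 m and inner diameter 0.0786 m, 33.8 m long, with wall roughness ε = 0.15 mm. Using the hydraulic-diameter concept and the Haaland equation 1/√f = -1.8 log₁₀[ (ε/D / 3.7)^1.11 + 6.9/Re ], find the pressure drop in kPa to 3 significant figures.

ΔP ≈ 0.0199 kPa

Hydraulic diameter D_h = 4A/P = D_o - D_i = 0.157 - 0.0786 = 0.0784 m.
Re = ρVD_h/μ = 0.754·1.92·0.0784/1.09e-05 = 1.041e+04.
ε/D_h = 0.00015/0.0784 = 0.00191; Haaland gives 1/√f = -1.8 log₁₀[0.000225+0.000663] = 5.493, so f = 0.03314.
ΔP = f(L/D_h)(ρV²/2) = 0.03314·33.8/0.0784·1.39 = 19.86 Pa.
ΔP = 0.0199 kPa.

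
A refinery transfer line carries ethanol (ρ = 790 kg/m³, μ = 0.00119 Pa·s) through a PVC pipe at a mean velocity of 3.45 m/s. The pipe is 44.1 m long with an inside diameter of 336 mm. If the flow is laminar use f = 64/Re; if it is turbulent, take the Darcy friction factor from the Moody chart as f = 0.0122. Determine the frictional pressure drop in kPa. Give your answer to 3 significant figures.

Reynolds number Re = ρVD/μ = 790 · 3.45 · 0.336 / 0.00119 = 7.696e+05.
Re > 4000 → turbulent; use the Moody-chart value f = 0.0122.
Darcy-Weisbach: ΔP = f(L/D)(ρV²/2) = 0.0122·(44.1/0.336)·(790·3.45²/2) = 0.0122·131.2·4701 = 7528 Pa.
ΔP = 7528 Pa = 7.53 kPa.

ΔP ≈ 7.53 kPa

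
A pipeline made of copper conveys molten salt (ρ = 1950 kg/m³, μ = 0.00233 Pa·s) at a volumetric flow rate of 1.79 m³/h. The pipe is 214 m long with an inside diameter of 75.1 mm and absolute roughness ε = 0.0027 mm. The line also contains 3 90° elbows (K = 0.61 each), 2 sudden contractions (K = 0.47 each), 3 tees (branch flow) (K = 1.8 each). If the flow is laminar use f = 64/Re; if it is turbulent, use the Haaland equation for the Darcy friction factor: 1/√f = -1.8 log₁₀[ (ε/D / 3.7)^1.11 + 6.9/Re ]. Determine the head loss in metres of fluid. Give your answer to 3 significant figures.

Q = 1.79 m³/h = 1.79/3600 = 0.0004972 m³/s.
Cross-sectional area A = πD²/4 = π(0.0751)²/4 = 0.00443 m²; mean velocity V = Q/A = 0.0004972/0.00443 = 0.1122 m/s.
Reynolds number Re = ρVD/μ = 1950 · 0.1122 · 0.0751 / 0.00233 = 7055.
Re > 4000 → turbulent. Relative roughness ε/D = 2.7e-06/0.0751 = 3.6e-05. Haaland: 1/√f = -1.8 log₁₀[(3.6e-05/3.7)^1.11 + 6.9/7055] = -1.8 log₁₀[2.73e-06 + 0.000978] = 5.415, so f = 0.0341.
Total minor-loss coefficient ΣK = 3·0.61 + 2·0.47 + 3·1.8 = 8.17.
ΔP = [f·L/D + ΣK]·(ρV²/2) = [0.0341·214/0.0751 + 8.17]·(1950·0.1122²/2) = [97.17 + 8.17]·12.28 = 1294 Pa.
Head loss h_f = ΔP/(ρg) = 1294/(1950·9.81) = 0.0677 m.

h_f ≈ 0.0677 m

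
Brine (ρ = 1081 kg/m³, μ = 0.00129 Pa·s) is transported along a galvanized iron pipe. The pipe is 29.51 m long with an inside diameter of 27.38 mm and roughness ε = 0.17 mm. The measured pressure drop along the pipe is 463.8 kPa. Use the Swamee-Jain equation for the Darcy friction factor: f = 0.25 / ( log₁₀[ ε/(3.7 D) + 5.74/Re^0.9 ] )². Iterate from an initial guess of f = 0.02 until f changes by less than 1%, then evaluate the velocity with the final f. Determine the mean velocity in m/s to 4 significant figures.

Rearranging Darcy-Weisbach: V = √(2·ΔP·D/(f·L·ρ)). With ε/D = 0.00017/0.02738 = 0.00621, iterate starting from f = 0.02:
  f = 0.02 → V = √(2·4.638e+05·0.02738/(0.02·29.51·1081)) = 6.309 m/s; Re = ρVD/μ = 1.448e+05; f → 0.03323
  f = 0.03323 → V = 4.895 m/s; Re = 1.123e+05; f → 0.03343
Converged (Δf/f < 1%). With the final f = 0.03343: V = √(2·4.638e+05·0.02738/(0.03343·29.51·1081)) = 4.88 m/s.

V ≈ 4.880 m/s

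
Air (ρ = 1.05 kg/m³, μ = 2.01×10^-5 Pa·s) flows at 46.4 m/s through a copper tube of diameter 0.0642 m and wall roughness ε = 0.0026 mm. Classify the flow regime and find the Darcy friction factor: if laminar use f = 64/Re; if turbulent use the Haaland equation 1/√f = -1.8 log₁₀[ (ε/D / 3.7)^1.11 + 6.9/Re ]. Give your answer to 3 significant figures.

f ≈ 0.0165

Re = ρVD/μ = 1.05·46.4·0.0642/2.01e-05 = 1.556e+05.
Re > 4000 → turbulent. ε/D = 2.6e-06/0.0642 = 4.05e-05; Haaland: 1/√f = -1.8 log₁₀[3.12e-06 + 4.43e-05] = 7.783, so f = 0.01651.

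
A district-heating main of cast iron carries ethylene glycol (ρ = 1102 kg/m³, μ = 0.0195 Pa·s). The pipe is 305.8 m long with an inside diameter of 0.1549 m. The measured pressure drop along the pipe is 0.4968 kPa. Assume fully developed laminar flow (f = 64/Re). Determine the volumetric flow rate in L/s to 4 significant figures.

For laminar flow, f = 64/Re with Re = ρVD/μ, so Darcy-Weisbach reduces to ΔP = 32μLV/D². Solving for V: V = ΔP·D²/(32μL) = 496.8·(0.1549)²/(32·0.0195·305.8) = 0.06247 m/s.
Check: Re = ρVD/μ = 1102·0.06247·0.1549/0.0195 = 546.8 < 2300, so the laminar assumption holds.
Q = V·A = 0.06247·(π/4·0.1549²) = 0.001177 m³/s = 1.177 L/s.

Q ≈ 1.177 L/s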